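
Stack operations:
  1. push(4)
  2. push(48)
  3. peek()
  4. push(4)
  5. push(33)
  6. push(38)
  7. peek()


push(4) -> [4]
push(48) -> [4, 48]
peek()->48
push(4) -> [4, 48, 4]
push(33) -> [4, 48, 4, 33]
push(38) -> [4, 48, 4, 33, 38]
peek()->38

Final stack: [4, 48, 4, 33, 38]


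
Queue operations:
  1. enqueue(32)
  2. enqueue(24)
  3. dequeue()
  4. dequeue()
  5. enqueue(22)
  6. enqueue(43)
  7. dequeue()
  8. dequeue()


enqueue(32) -> [32]
enqueue(24) -> [32, 24]
dequeue()->32, [24]
dequeue()->24, []
enqueue(22) -> [22]
enqueue(43) -> [22, 43]
dequeue()->22, [43]
dequeue()->43, []

Final queue: []


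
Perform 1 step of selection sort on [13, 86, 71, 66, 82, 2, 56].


Initial: [13, 86, 71, 66, 82, 2, 56]
Step 1: min=2 at 5
  Swap: [2, 86, 71, 66, 82, 13, 56]

After 1 step: [2, 86, 71, 66, 82, 13, 56]


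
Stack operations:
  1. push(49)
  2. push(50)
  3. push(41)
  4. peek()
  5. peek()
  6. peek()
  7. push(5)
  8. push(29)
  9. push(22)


push(49) -> [49]
push(50) -> [49, 50]
push(41) -> [49, 50, 41]
peek()->41
peek()->41
peek()->41
push(5) -> [49, 50, 41, 5]
push(29) -> [49, 50, 41, 5, 29]
push(22) -> [49, 50, 41, 5, 29, 22]

Final stack: [49, 50, 41, 5, 29, 22]


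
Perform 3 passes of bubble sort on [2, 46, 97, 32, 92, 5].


Initial: [2, 46, 97, 32, 92, 5]
Pass 1: [2, 46, 32, 92, 5, 97] (3 swaps)
Pass 2: [2, 32, 46, 5, 92, 97] (2 swaps)
Pass 3: [2, 32, 5, 46, 92, 97] (1 swaps)

After 3 passes: [2, 32, 5, 46, 92, 97]


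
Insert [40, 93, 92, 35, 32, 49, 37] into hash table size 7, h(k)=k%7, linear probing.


Insert 40: h=5 -> slot 5
Insert 93: h=2 -> slot 2
Insert 92: h=1 -> slot 1
Insert 35: h=0 -> slot 0
Insert 32: h=4 -> slot 4
Insert 49: h=0, 3 probes -> slot 3
Insert 37: h=2, 4 probes -> slot 6

Table: [35, 92, 93, 49, 32, 40, 37]


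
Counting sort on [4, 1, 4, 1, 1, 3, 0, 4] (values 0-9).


Input: [4, 1, 4, 1, 1, 3, 0, 4]
Counts: [1, 3, 0, 1, 3, 0, 0, 0, 0, 0]

Sorted: [0, 1, 1, 1, 3, 4, 4, 4]


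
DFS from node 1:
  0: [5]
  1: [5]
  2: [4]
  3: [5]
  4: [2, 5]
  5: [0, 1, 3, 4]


Visit 1, push [5]
Visit 5, push [4, 3, 0]
Visit 0, push []
Visit 3, push []
Visit 4, push [2]
Visit 2, push []

DFS order: [1, 5, 0, 3, 4, 2]


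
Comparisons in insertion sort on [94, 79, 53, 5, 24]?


Algorithm: insertion sort
Input: [94, 79, 53, 5, 24]
Sorted: [5, 24, 53, 79, 94]

10


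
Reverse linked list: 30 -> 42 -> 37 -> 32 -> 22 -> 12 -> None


Step 1: curr=30, set curr.next=prev(None) | reversed so far: 30
Step 2: curr=42, set curr.next=prev(30) | reversed so far: 42 -> 30
Step 3: curr=37, set curr.next=prev(42) | reversed so far: 37 -> 42 -> 30
Step 4: curr=32, set curr.next=prev(37) | reversed so far: 32 -> 37 -> 42 -> 30
Step 5: curr=22, set curr.next=prev(32) | reversed so far: 22 -> 32 -> 37 -> 42 -> 30
Step 6: curr=12, set curr.next=prev(22) | reversed so far: 12 -> 22 -> 32 -> 37 -> 42 -> 30

12 -> 22 -> 32 -> 37 -> 42 -> 30 -> None


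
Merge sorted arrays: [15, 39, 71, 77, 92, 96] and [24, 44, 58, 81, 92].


Take 15 from A
Take 24 from B
Take 39 from A
Take 44 from B
Take 58 from B
Take 71 from A
Take 77 from A
Take 81 from B
Take 92 from A
Take 92 from B

Merged: [15, 24, 39, 44, 58, 71, 77, 81, 92, 92, 96]


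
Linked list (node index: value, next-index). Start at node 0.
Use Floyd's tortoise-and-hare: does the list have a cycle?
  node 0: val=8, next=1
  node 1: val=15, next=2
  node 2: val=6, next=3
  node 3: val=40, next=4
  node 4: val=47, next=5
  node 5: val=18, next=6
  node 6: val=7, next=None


Floyd's tortoise (slow, +1) and hare (fast, +2):
  init: slow=0, fast=0
  step 1: slow=1, fast=2
  step 2: slow=2, fast=4
  step 3: slow=3, fast=6
  step 4: fast -> None, no cycle

Cycle: no


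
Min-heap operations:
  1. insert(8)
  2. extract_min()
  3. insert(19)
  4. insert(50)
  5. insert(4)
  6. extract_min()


insert(8) -> [8]
extract_min()->8, []
insert(19) -> [19]
insert(50) -> [19, 50]
insert(4) -> [4, 50, 19]
extract_min()->4, [19, 50]

Final heap: [19, 50]


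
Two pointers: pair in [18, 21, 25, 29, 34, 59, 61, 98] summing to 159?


lo=0(18)+hi=7(98)=116
lo=1(21)+hi=7(98)=119
lo=2(25)+hi=7(98)=123
lo=3(29)+hi=7(98)=127
lo=4(34)+hi=7(98)=132
lo=5(59)+hi=7(98)=157
lo=6(61)+hi=7(98)=159

Yes: 61+98=159


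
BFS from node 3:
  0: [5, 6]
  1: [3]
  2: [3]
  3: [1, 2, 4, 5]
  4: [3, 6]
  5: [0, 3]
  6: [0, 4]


Visit 3, enqueue [1, 2, 4, 5]
Visit 1, enqueue []
Visit 2, enqueue []
Visit 4, enqueue [6]
Visit 5, enqueue [0]
Visit 6, enqueue []
Visit 0, enqueue []

BFS order: [3, 1, 2, 4, 5, 6, 0]


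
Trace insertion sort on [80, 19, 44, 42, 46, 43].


Initial: [80, 19, 44, 42, 46, 43]
Insert 19: [19, 80, 44, 42, 46, 43]
Insert 44: [19, 44, 80, 42, 46, 43]
Insert 42: [19, 42, 44, 80, 46, 43]
Insert 46: [19, 42, 44, 46, 80, 43]
Insert 43: [19, 42, 43, 44, 46, 80]

Sorted: [19, 42, 43, 44, 46, 80]


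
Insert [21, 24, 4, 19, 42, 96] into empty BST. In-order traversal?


Insert 21: root
Insert 24: R from 21
Insert 4: L from 21
Insert 19: L from 21 -> R from 4
Insert 42: R from 21 -> R from 24
Insert 96: R from 21 -> R from 24 -> R from 42

In-order: [4, 19, 21, 24, 42, 96]


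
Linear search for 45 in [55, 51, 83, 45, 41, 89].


i=0: 55!=45
i=1: 51!=45
i=2: 83!=45
i=3: 45==45 found!

Found at 3, 4 comps


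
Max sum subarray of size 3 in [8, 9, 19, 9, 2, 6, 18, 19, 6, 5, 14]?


[0:3]: 36
[1:4]: 37
[2:5]: 30
[3:6]: 17
[4:7]: 26
[5:8]: 43
[6:9]: 43
[7:10]: 30
[8:11]: 25

Max: 43 at [5:8]


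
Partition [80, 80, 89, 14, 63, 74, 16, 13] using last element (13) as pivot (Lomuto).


Pivot: 13
Place pivot at 0: [13, 80, 89, 14, 63, 74, 16, 80]

Partitioned: [13, 80, 89, 14, 63, 74, 16, 80]


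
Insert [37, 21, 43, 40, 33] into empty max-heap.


Insert 37: [37]
Insert 21: [37, 21]
Insert 43: [43, 21, 37]
Insert 40: [43, 40, 37, 21]
Insert 33: [43, 40, 37, 21, 33]

Final heap: [43, 40, 37, 21, 33]


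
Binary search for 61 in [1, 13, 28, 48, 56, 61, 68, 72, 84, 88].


Step 1: lo=0, hi=9, mid=4, val=56
Step 2: lo=5, hi=9, mid=7, val=72
Step 3: lo=5, hi=6, mid=5, val=61

Found at index 5


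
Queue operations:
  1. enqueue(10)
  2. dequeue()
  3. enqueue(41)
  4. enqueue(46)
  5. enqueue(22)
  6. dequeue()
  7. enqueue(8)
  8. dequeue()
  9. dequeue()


enqueue(10) -> [10]
dequeue()->10, []
enqueue(41) -> [41]
enqueue(46) -> [41, 46]
enqueue(22) -> [41, 46, 22]
dequeue()->41, [46, 22]
enqueue(8) -> [46, 22, 8]
dequeue()->46, [22, 8]
dequeue()->22, [8]

Final queue: [8]


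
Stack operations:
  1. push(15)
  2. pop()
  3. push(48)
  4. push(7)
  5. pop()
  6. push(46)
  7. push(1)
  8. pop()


push(15) -> [15]
pop()->15, []
push(48) -> [48]
push(7) -> [48, 7]
pop()->7, [48]
push(46) -> [48, 46]
push(1) -> [48, 46, 1]
pop()->1, [48, 46]

Final stack: [48, 46]


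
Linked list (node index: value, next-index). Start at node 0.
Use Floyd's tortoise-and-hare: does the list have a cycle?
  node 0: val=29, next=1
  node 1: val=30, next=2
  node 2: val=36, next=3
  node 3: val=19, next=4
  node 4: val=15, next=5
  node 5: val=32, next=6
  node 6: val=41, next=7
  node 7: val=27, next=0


Floyd's tortoise (slow, +1) and hare (fast, +2):
  init: slow=0, fast=0
  step 1: slow=1, fast=2
  step 2: slow=2, fast=4
  step 3: slow=3, fast=6
  step 4: slow=4, fast=0
  step 5: slow=5, fast=2
  step 6: slow=6, fast=4
  step 7: slow=7, fast=6
  step 8: slow=0, fast=0
  slow == fast at node 0: cycle detected

Cycle: yes


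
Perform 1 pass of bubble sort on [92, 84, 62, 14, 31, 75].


Initial: [92, 84, 62, 14, 31, 75]
Pass 1: [84, 62, 14, 31, 75, 92] (5 swaps)

After 1 pass: [84, 62, 14, 31, 75, 92]


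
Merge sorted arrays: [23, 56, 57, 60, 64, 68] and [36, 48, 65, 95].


Take 23 from A
Take 36 from B
Take 48 from B
Take 56 from A
Take 57 from A
Take 60 from A
Take 64 from A
Take 65 from B
Take 68 from A

Merged: [23, 36, 48, 56, 57, 60, 64, 65, 68, 95]


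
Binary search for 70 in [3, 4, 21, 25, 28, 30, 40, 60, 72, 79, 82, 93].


Step 1: lo=0, hi=11, mid=5, val=30
Step 2: lo=6, hi=11, mid=8, val=72
Step 3: lo=6, hi=7, mid=6, val=40
Step 4: lo=7, hi=7, mid=7, val=60

Not found


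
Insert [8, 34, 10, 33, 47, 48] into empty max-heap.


Insert 8: [8]
Insert 34: [34, 8]
Insert 10: [34, 8, 10]
Insert 33: [34, 33, 10, 8]
Insert 47: [47, 34, 10, 8, 33]
Insert 48: [48, 34, 47, 8, 33, 10]

Final heap: [48, 34, 47, 8, 33, 10]


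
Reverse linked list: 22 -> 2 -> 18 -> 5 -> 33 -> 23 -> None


Step 1: curr=22, set curr.next=prev(None) | reversed so far: 22
Step 2: curr=2, set curr.next=prev(22) | reversed so far: 2 -> 22
Step 3: curr=18, set curr.next=prev(2) | reversed so far: 18 -> 2 -> 22
Step 4: curr=5, set curr.next=prev(18) | reversed so far: 5 -> 18 -> 2 -> 22
Step 5: curr=33, set curr.next=prev(5) | reversed so far: 33 -> 5 -> 18 -> 2 -> 22
Step 6: curr=23, set curr.next=prev(33) | reversed so far: 23 -> 33 -> 5 -> 18 -> 2 -> 22

23 -> 33 -> 5 -> 18 -> 2 -> 22 -> None


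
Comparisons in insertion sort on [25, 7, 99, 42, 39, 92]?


Algorithm: insertion sort
Input: [25, 7, 99, 42, 39, 92]
Sorted: [7, 25, 39, 42, 92, 99]

9


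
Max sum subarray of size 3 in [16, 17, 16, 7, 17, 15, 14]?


[0:3]: 49
[1:4]: 40
[2:5]: 40
[3:6]: 39
[4:7]: 46

Max: 49 at [0:3]


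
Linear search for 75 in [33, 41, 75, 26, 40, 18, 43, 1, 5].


i=0: 33!=75
i=1: 41!=75
i=2: 75==75 found!

Found at 2, 3 comps


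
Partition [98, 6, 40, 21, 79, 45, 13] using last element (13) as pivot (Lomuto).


Pivot: 13
  6 <= 13: swap -> [6, 98, 40, 21, 79, 45, 13]
Place pivot at 1: [6, 13, 40, 21, 79, 45, 98]

Partitioned: [6, 13, 40, 21, 79, 45, 98]


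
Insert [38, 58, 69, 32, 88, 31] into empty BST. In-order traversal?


Insert 38: root
Insert 58: R from 38
Insert 69: R from 38 -> R from 58
Insert 32: L from 38
Insert 88: R from 38 -> R from 58 -> R from 69
Insert 31: L from 38 -> L from 32

In-order: [31, 32, 38, 58, 69, 88]


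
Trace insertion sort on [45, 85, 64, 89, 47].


Initial: [45, 85, 64, 89, 47]
Insert 85: [45, 85, 64, 89, 47]
Insert 64: [45, 64, 85, 89, 47]
Insert 89: [45, 64, 85, 89, 47]
Insert 47: [45, 47, 64, 85, 89]

Sorted: [45, 47, 64, 85, 89]


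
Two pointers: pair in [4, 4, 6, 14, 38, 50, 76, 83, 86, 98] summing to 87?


lo=0(4)+hi=9(98)=102
lo=0(4)+hi=8(86)=90
lo=0(4)+hi=7(83)=87

Yes: 4+83=87


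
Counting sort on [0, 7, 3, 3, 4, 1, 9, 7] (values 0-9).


Input: [0, 7, 3, 3, 4, 1, 9, 7]
Counts: [1, 1, 0, 2, 1, 0, 0, 2, 0, 1]

Sorted: [0, 1, 3, 3, 4, 7, 7, 9]


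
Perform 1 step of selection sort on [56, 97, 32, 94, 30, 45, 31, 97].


Initial: [56, 97, 32, 94, 30, 45, 31, 97]
Step 1: min=30 at 4
  Swap: [30, 97, 32, 94, 56, 45, 31, 97]

After 1 step: [30, 97, 32, 94, 56, 45, 31, 97]


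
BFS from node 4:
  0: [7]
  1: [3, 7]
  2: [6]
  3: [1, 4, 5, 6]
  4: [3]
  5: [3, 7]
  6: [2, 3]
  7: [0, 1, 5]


Visit 4, enqueue [3]
Visit 3, enqueue [1, 5, 6]
Visit 1, enqueue [7]
Visit 5, enqueue []
Visit 6, enqueue [2]
Visit 7, enqueue [0]
Visit 2, enqueue []
Visit 0, enqueue []

BFS order: [4, 3, 1, 5, 6, 7, 2, 0]


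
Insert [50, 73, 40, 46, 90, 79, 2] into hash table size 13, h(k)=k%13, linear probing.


Insert 50: h=11 -> slot 11
Insert 73: h=8 -> slot 8
Insert 40: h=1 -> slot 1
Insert 46: h=7 -> slot 7
Insert 90: h=12 -> slot 12
Insert 79: h=1, 1 probes -> slot 2
Insert 2: h=2, 1 probes -> slot 3

Table: [None, 40, 79, 2, None, None, None, 46, 73, None, None, 50, 90]


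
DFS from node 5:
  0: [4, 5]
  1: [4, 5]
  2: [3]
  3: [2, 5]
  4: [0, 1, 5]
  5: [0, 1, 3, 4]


Visit 5, push [4, 3, 1, 0]
Visit 0, push [4]
Visit 4, push [1]
Visit 1, push []
Visit 3, push [2]
Visit 2, push []

DFS order: [5, 0, 4, 1, 3, 2]


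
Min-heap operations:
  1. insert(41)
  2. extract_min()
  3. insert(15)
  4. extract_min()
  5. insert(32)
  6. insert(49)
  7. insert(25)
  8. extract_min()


insert(41) -> [41]
extract_min()->41, []
insert(15) -> [15]
extract_min()->15, []
insert(32) -> [32]
insert(49) -> [32, 49]
insert(25) -> [25, 49, 32]
extract_min()->25, [32, 49]

Final heap: [32, 49]


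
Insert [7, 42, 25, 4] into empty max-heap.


Insert 7: [7]
Insert 42: [42, 7]
Insert 25: [42, 7, 25]
Insert 4: [42, 7, 25, 4]

Final heap: [42, 7, 25, 4]


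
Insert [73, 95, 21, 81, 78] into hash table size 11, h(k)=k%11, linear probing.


Insert 73: h=7 -> slot 7
Insert 95: h=7, 1 probes -> slot 8
Insert 21: h=10 -> slot 10
Insert 81: h=4 -> slot 4
Insert 78: h=1 -> slot 1

Table: [None, 78, None, None, 81, None, None, 73, 95, None, 21]


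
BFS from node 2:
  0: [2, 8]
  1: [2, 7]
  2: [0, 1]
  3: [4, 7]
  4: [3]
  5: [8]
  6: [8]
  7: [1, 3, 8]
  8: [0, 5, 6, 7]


Visit 2, enqueue [0, 1]
Visit 0, enqueue [8]
Visit 1, enqueue [7]
Visit 8, enqueue [5, 6]
Visit 7, enqueue [3]
Visit 5, enqueue []
Visit 6, enqueue []
Visit 3, enqueue [4]
Visit 4, enqueue []

BFS order: [2, 0, 1, 8, 7, 5, 6, 3, 4]


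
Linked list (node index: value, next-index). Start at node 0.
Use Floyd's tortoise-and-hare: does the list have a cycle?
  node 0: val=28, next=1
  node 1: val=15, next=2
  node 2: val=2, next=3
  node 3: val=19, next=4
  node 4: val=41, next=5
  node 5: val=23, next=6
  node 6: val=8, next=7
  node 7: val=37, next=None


Floyd's tortoise (slow, +1) and hare (fast, +2):
  init: slow=0, fast=0
  step 1: slow=1, fast=2
  step 2: slow=2, fast=4
  step 3: slow=3, fast=6
  step 4: fast 6->7->None, no cycle

Cycle: no


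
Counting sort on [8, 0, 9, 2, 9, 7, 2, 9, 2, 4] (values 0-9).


Input: [8, 0, 9, 2, 9, 7, 2, 9, 2, 4]
Counts: [1, 0, 3, 0, 1, 0, 0, 1, 1, 3]

Sorted: [0, 2, 2, 2, 4, 7, 8, 9, 9, 9]


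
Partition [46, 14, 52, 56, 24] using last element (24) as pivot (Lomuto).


Pivot: 24
  14 <= 24: swap -> [14, 46, 52, 56, 24]
Place pivot at 1: [14, 24, 52, 56, 46]

Partitioned: [14, 24, 52, 56, 46]


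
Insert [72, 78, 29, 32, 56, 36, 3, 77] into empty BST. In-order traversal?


Insert 72: root
Insert 78: R from 72
Insert 29: L from 72
Insert 32: L from 72 -> R from 29
Insert 56: L from 72 -> R from 29 -> R from 32
Insert 36: L from 72 -> R from 29 -> R from 32 -> L from 56
Insert 3: L from 72 -> L from 29
Insert 77: R from 72 -> L from 78

In-order: [3, 29, 32, 36, 56, 72, 77, 78]


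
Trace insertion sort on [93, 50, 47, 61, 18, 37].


Initial: [93, 50, 47, 61, 18, 37]
Insert 50: [50, 93, 47, 61, 18, 37]
Insert 47: [47, 50, 93, 61, 18, 37]
Insert 61: [47, 50, 61, 93, 18, 37]
Insert 18: [18, 47, 50, 61, 93, 37]
Insert 37: [18, 37, 47, 50, 61, 93]

Sorted: [18, 37, 47, 50, 61, 93]


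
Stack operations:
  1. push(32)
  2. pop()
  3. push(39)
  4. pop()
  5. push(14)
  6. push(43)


push(32) -> [32]
pop()->32, []
push(39) -> [39]
pop()->39, []
push(14) -> [14]
push(43) -> [14, 43]

Final stack: [14, 43]


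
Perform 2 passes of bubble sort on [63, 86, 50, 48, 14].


Initial: [63, 86, 50, 48, 14]
Pass 1: [63, 50, 48, 14, 86] (3 swaps)
Pass 2: [50, 48, 14, 63, 86] (3 swaps)

After 2 passes: [50, 48, 14, 63, 86]


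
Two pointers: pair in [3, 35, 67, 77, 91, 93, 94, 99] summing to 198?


lo=0(3)+hi=7(99)=102
lo=1(35)+hi=7(99)=134
lo=2(67)+hi=7(99)=166
lo=3(77)+hi=7(99)=176
lo=4(91)+hi=7(99)=190
lo=5(93)+hi=7(99)=192
lo=6(94)+hi=7(99)=193

No pair found


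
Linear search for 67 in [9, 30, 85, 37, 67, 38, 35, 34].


i=0: 9!=67
i=1: 30!=67
i=2: 85!=67
i=3: 37!=67
i=4: 67==67 found!

Found at 4, 5 comps


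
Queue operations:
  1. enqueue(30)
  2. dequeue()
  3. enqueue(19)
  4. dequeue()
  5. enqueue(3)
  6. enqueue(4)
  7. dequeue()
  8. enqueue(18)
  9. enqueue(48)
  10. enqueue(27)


enqueue(30) -> [30]
dequeue()->30, []
enqueue(19) -> [19]
dequeue()->19, []
enqueue(3) -> [3]
enqueue(4) -> [3, 4]
dequeue()->3, [4]
enqueue(18) -> [4, 18]
enqueue(48) -> [4, 18, 48]
enqueue(27) -> [4, 18, 48, 27]

Final queue: [4, 18, 48, 27]


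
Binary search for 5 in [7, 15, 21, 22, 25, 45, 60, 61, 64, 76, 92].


Step 1: lo=0, hi=10, mid=5, val=45
Step 2: lo=0, hi=4, mid=2, val=21
Step 3: lo=0, hi=1, mid=0, val=7

Not found


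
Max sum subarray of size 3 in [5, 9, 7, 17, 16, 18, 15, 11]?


[0:3]: 21
[1:4]: 33
[2:5]: 40
[3:6]: 51
[4:7]: 49
[5:8]: 44

Max: 51 at [3:6]


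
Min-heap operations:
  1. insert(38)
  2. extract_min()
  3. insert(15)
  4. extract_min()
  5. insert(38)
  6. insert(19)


insert(38) -> [38]
extract_min()->38, []
insert(15) -> [15]
extract_min()->15, []
insert(38) -> [38]
insert(19) -> [19, 38]

Final heap: [19, 38]


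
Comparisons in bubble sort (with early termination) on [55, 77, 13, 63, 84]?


Algorithm: bubble sort (with early termination)
Input: [55, 77, 13, 63, 84]
Sorted: [13, 55, 63, 77, 84]

9


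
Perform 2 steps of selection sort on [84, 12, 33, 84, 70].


Initial: [84, 12, 33, 84, 70]
Step 1: min=12 at 1
  Swap: [12, 84, 33, 84, 70]
Step 2: min=33 at 2
  Swap: [12, 33, 84, 84, 70]

After 2 steps: [12, 33, 84, 84, 70]


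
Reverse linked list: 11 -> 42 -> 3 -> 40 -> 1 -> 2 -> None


Step 1: curr=11, set curr.next=prev(None) | reversed so far: 11
Step 2: curr=42, set curr.next=prev(11) | reversed so far: 42 -> 11
Step 3: curr=3, set curr.next=prev(42) | reversed so far: 3 -> 42 -> 11
Step 4: curr=40, set curr.next=prev(3) | reversed so far: 40 -> 3 -> 42 -> 11
Step 5: curr=1, set curr.next=prev(40) | reversed so far: 1 -> 40 -> 3 -> 42 -> 11
Step 6: curr=2, set curr.next=prev(1) | reversed so far: 2 -> 1 -> 40 -> 3 -> 42 -> 11

2 -> 1 -> 40 -> 3 -> 42 -> 11 -> None


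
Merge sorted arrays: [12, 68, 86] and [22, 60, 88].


Take 12 from A
Take 22 from B
Take 60 from B
Take 68 from A
Take 86 from A

Merged: [12, 22, 60, 68, 86, 88]


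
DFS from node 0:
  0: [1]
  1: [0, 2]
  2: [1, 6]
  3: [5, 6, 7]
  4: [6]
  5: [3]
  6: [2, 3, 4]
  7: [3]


Visit 0, push [1]
Visit 1, push [2]
Visit 2, push [6]
Visit 6, push [4, 3]
Visit 3, push [7, 5]
Visit 5, push []
Visit 7, push []
Visit 4, push []

DFS order: [0, 1, 2, 6, 3, 5, 7, 4]


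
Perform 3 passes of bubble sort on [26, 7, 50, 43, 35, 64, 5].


Initial: [26, 7, 50, 43, 35, 64, 5]
Pass 1: [7, 26, 43, 35, 50, 5, 64] (4 swaps)
Pass 2: [7, 26, 35, 43, 5, 50, 64] (2 swaps)
Pass 3: [7, 26, 35, 5, 43, 50, 64] (1 swaps)

After 3 passes: [7, 26, 35, 5, 43, 50, 64]


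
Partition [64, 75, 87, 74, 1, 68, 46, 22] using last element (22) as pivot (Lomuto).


Pivot: 22
  1 <= 22: swap -> [1, 75, 87, 74, 64, 68, 46, 22]
Place pivot at 1: [1, 22, 87, 74, 64, 68, 46, 75]

Partitioned: [1, 22, 87, 74, 64, 68, 46, 75]


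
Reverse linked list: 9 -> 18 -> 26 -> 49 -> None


Step 1: curr=9, set curr.next=prev(None) | reversed so far: 9
Step 2: curr=18, set curr.next=prev(9) | reversed so far: 18 -> 9
Step 3: curr=26, set curr.next=prev(18) | reversed so far: 26 -> 18 -> 9
Step 4: curr=49, set curr.next=prev(26) | reversed so far: 49 -> 26 -> 18 -> 9

49 -> 26 -> 18 -> 9 -> None


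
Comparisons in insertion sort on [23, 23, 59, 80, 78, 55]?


Algorithm: insertion sort
Input: [23, 23, 59, 80, 78, 55]
Sorted: [23, 23, 55, 59, 78, 80]

9


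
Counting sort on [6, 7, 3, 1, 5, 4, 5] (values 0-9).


Input: [6, 7, 3, 1, 5, 4, 5]
Counts: [0, 1, 0, 1, 1, 2, 1, 1, 0, 0]

Sorted: [1, 3, 4, 5, 5, 6, 7]


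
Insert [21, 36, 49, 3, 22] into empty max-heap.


Insert 21: [21]
Insert 36: [36, 21]
Insert 49: [49, 21, 36]
Insert 3: [49, 21, 36, 3]
Insert 22: [49, 22, 36, 3, 21]

Final heap: [49, 22, 36, 3, 21]


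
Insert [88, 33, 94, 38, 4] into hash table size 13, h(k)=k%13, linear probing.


Insert 88: h=10 -> slot 10
Insert 33: h=7 -> slot 7
Insert 94: h=3 -> slot 3
Insert 38: h=12 -> slot 12
Insert 4: h=4 -> slot 4

Table: [None, None, None, 94, 4, None, None, 33, None, None, 88, None, 38]


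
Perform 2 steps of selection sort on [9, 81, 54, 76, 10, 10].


Initial: [9, 81, 54, 76, 10, 10]
Step 1: min=9 at 0
  Swap: [9, 81, 54, 76, 10, 10]
Step 2: min=10 at 4
  Swap: [9, 10, 54, 76, 81, 10]

After 2 steps: [9, 10, 54, 76, 81, 10]


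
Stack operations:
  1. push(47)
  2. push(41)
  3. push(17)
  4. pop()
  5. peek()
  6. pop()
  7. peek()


push(47) -> [47]
push(41) -> [47, 41]
push(17) -> [47, 41, 17]
pop()->17, [47, 41]
peek()->41
pop()->41, [47]
peek()->47

Final stack: [47]


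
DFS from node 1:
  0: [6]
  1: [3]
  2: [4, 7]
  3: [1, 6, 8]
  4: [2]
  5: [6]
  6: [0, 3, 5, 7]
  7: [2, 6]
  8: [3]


Visit 1, push [3]
Visit 3, push [8, 6]
Visit 6, push [7, 5, 0]
Visit 0, push []
Visit 5, push []
Visit 7, push [2]
Visit 2, push [4]
Visit 4, push []
Visit 8, push []

DFS order: [1, 3, 6, 0, 5, 7, 2, 4, 8]


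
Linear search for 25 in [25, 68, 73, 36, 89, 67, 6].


i=0: 25==25 found!

Found at 0, 1 comps


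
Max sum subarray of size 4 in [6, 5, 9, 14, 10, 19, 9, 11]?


[0:4]: 34
[1:5]: 38
[2:6]: 52
[3:7]: 52
[4:8]: 49

Max: 52 at [2:6]


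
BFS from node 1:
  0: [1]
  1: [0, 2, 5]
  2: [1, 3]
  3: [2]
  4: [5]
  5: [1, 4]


Visit 1, enqueue [0, 2, 5]
Visit 0, enqueue []
Visit 2, enqueue [3]
Visit 5, enqueue [4]
Visit 3, enqueue []
Visit 4, enqueue []

BFS order: [1, 0, 2, 5, 3, 4]


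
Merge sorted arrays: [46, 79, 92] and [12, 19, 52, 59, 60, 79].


Take 12 from B
Take 19 from B
Take 46 from A
Take 52 from B
Take 59 from B
Take 60 from B
Take 79 from A
Take 79 from B

Merged: [12, 19, 46, 52, 59, 60, 79, 79, 92]


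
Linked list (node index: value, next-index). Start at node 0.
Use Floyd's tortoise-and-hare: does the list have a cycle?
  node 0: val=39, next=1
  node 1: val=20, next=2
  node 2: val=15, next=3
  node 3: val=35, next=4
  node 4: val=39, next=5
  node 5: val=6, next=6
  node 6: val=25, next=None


Floyd's tortoise (slow, +1) and hare (fast, +2):
  init: slow=0, fast=0
  step 1: slow=1, fast=2
  step 2: slow=2, fast=4
  step 3: slow=3, fast=6
  step 4: fast -> None, no cycle

Cycle: no


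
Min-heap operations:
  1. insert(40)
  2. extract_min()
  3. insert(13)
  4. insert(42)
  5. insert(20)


insert(40) -> [40]
extract_min()->40, []
insert(13) -> [13]
insert(42) -> [13, 42]
insert(20) -> [13, 42, 20]

Final heap: [13, 42, 20]


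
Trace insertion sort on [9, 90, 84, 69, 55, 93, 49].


Initial: [9, 90, 84, 69, 55, 93, 49]
Insert 90: [9, 90, 84, 69, 55, 93, 49]
Insert 84: [9, 84, 90, 69, 55, 93, 49]
Insert 69: [9, 69, 84, 90, 55, 93, 49]
Insert 55: [9, 55, 69, 84, 90, 93, 49]
Insert 93: [9, 55, 69, 84, 90, 93, 49]
Insert 49: [9, 49, 55, 69, 84, 90, 93]

Sorted: [9, 49, 55, 69, 84, 90, 93]


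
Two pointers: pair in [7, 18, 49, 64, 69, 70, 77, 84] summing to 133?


lo=0(7)+hi=7(84)=91
lo=1(18)+hi=7(84)=102
lo=2(49)+hi=7(84)=133

Yes: 49+84=133


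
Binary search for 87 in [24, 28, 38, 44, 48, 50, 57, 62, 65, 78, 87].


Step 1: lo=0, hi=10, mid=5, val=50
Step 2: lo=6, hi=10, mid=8, val=65
Step 3: lo=9, hi=10, mid=9, val=78
Step 4: lo=10, hi=10, mid=10, val=87

Found at index 10


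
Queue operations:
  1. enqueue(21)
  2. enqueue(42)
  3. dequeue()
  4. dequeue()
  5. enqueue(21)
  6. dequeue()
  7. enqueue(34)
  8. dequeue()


enqueue(21) -> [21]
enqueue(42) -> [21, 42]
dequeue()->21, [42]
dequeue()->42, []
enqueue(21) -> [21]
dequeue()->21, []
enqueue(34) -> [34]
dequeue()->34, []

Final queue: []


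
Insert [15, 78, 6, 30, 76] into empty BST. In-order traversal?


Insert 15: root
Insert 78: R from 15
Insert 6: L from 15
Insert 30: R from 15 -> L from 78
Insert 76: R from 15 -> L from 78 -> R from 30

In-order: [6, 15, 30, 76, 78]


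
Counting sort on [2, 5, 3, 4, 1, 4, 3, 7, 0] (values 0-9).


Input: [2, 5, 3, 4, 1, 4, 3, 7, 0]
Counts: [1, 1, 1, 2, 2, 1, 0, 1, 0, 0]

Sorted: [0, 1, 2, 3, 3, 4, 4, 5, 7]


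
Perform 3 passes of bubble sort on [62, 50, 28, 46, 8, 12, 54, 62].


Initial: [62, 50, 28, 46, 8, 12, 54, 62]
Pass 1: [50, 28, 46, 8, 12, 54, 62, 62] (6 swaps)
Pass 2: [28, 46, 8, 12, 50, 54, 62, 62] (4 swaps)
Pass 3: [28, 8, 12, 46, 50, 54, 62, 62] (2 swaps)

After 3 passes: [28, 8, 12, 46, 50, 54, 62, 62]


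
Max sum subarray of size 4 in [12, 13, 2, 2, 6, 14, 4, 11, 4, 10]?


[0:4]: 29
[1:5]: 23
[2:6]: 24
[3:7]: 26
[4:8]: 35
[5:9]: 33
[6:10]: 29

Max: 35 at [4:8]


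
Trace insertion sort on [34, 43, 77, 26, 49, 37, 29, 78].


Initial: [34, 43, 77, 26, 49, 37, 29, 78]
Insert 43: [34, 43, 77, 26, 49, 37, 29, 78]
Insert 77: [34, 43, 77, 26, 49, 37, 29, 78]
Insert 26: [26, 34, 43, 77, 49, 37, 29, 78]
Insert 49: [26, 34, 43, 49, 77, 37, 29, 78]
Insert 37: [26, 34, 37, 43, 49, 77, 29, 78]
Insert 29: [26, 29, 34, 37, 43, 49, 77, 78]
Insert 78: [26, 29, 34, 37, 43, 49, 77, 78]

Sorted: [26, 29, 34, 37, 43, 49, 77, 78]


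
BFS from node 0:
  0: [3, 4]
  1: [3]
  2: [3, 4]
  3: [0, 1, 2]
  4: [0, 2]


Visit 0, enqueue [3, 4]
Visit 3, enqueue [1, 2]
Visit 4, enqueue []
Visit 1, enqueue []
Visit 2, enqueue []

BFS order: [0, 3, 4, 1, 2]


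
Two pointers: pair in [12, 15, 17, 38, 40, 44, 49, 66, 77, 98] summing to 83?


lo=0(12)+hi=9(98)=110
lo=0(12)+hi=8(77)=89
lo=0(12)+hi=7(66)=78
lo=1(15)+hi=7(66)=81
lo=2(17)+hi=7(66)=83

Yes: 17+66=83


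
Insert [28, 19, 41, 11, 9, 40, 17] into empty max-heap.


Insert 28: [28]
Insert 19: [28, 19]
Insert 41: [41, 19, 28]
Insert 11: [41, 19, 28, 11]
Insert 9: [41, 19, 28, 11, 9]
Insert 40: [41, 19, 40, 11, 9, 28]
Insert 17: [41, 19, 40, 11, 9, 28, 17]

Final heap: [41, 19, 40, 11, 9, 28, 17]


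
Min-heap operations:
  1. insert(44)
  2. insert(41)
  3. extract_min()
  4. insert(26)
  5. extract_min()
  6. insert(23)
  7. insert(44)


insert(44) -> [44]
insert(41) -> [41, 44]
extract_min()->41, [44]
insert(26) -> [26, 44]
extract_min()->26, [44]
insert(23) -> [23, 44]
insert(44) -> [23, 44, 44]

Final heap: [23, 44, 44]


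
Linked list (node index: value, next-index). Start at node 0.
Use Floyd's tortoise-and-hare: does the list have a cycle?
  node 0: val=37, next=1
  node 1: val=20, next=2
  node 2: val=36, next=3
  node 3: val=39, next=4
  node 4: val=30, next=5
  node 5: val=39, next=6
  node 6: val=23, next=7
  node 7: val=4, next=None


Floyd's tortoise (slow, +1) and hare (fast, +2):
  init: slow=0, fast=0
  step 1: slow=1, fast=2
  step 2: slow=2, fast=4
  step 3: slow=3, fast=6
  step 4: fast 6->7->None, no cycle

Cycle: no


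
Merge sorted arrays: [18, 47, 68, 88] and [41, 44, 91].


Take 18 from A
Take 41 from B
Take 44 from B
Take 47 from A
Take 68 from A
Take 88 from A

Merged: [18, 41, 44, 47, 68, 88, 91]


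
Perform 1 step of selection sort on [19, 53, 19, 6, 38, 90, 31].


Initial: [19, 53, 19, 6, 38, 90, 31]
Step 1: min=6 at 3
  Swap: [6, 53, 19, 19, 38, 90, 31]

After 1 step: [6, 53, 19, 19, 38, 90, 31]


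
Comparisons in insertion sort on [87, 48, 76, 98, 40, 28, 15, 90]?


Algorithm: insertion sort
Input: [87, 48, 76, 98, 40, 28, 15, 90]
Sorted: [15, 28, 40, 48, 76, 87, 90, 98]

21


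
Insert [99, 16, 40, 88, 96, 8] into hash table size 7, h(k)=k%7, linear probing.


Insert 99: h=1 -> slot 1
Insert 16: h=2 -> slot 2
Insert 40: h=5 -> slot 5
Insert 88: h=4 -> slot 4
Insert 96: h=5, 1 probes -> slot 6
Insert 8: h=1, 2 probes -> slot 3

Table: [None, 99, 16, 8, 88, 40, 96]


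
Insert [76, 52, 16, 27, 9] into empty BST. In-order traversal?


Insert 76: root
Insert 52: L from 76
Insert 16: L from 76 -> L from 52
Insert 27: L from 76 -> L from 52 -> R from 16
Insert 9: L from 76 -> L from 52 -> L from 16

In-order: [9, 16, 27, 52, 76]


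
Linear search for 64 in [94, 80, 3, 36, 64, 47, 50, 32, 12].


i=0: 94!=64
i=1: 80!=64
i=2: 3!=64
i=3: 36!=64
i=4: 64==64 found!

Found at 4, 5 comps


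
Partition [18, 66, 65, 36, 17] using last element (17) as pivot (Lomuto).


Pivot: 17
Place pivot at 0: [17, 66, 65, 36, 18]

Partitioned: [17, 66, 65, 36, 18]


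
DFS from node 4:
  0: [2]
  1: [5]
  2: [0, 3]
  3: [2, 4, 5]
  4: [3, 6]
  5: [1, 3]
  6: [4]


Visit 4, push [6, 3]
Visit 3, push [5, 2]
Visit 2, push [0]
Visit 0, push []
Visit 5, push [1]
Visit 1, push []
Visit 6, push []

DFS order: [4, 3, 2, 0, 5, 1, 6]


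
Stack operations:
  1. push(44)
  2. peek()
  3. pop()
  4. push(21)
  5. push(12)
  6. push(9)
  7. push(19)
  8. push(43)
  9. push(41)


push(44) -> [44]
peek()->44
pop()->44, []
push(21) -> [21]
push(12) -> [21, 12]
push(9) -> [21, 12, 9]
push(19) -> [21, 12, 9, 19]
push(43) -> [21, 12, 9, 19, 43]
push(41) -> [21, 12, 9, 19, 43, 41]

Final stack: [21, 12, 9, 19, 43, 41]


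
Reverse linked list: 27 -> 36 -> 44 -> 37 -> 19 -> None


Step 1: curr=27, set curr.next=prev(None) | reversed so far: 27
Step 2: curr=36, set curr.next=prev(27) | reversed so far: 36 -> 27
Step 3: curr=44, set curr.next=prev(36) | reversed so far: 44 -> 36 -> 27
Step 4: curr=37, set curr.next=prev(44) | reversed so far: 37 -> 44 -> 36 -> 27
Step 5: curr=19, set curr.next=prev(37) | reversed so far: 19 -> 37 -> 44 -> 36 -> 27

19 -> 37 -> 44 -> 36 -> 27 -> None


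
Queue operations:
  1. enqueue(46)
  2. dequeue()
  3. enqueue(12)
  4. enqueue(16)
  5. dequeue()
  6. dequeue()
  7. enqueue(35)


enqueue(46) -> [46]
dequeue()->46, []
enqueue(12) -> [12]
enqueue(16) -> [12, 16]
dequeue()->12, [16]
dequeue()->16, []
enqueue(35) -> [35]

Final queue: [35]


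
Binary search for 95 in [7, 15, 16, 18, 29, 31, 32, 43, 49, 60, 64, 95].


Step 1: lo=0, hi=11, mid=5, val=31
Step 2: lo=6, hi=11, mid=8, val=49
Step 3: lo=9, hi=11, mid=10, val=64
Step 4: lo=11, hi=11, mid=11, val=95

Found at index 11


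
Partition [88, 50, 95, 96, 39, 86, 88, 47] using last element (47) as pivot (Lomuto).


Pivot: 47
  39 <= 47: swap -> [39, 50, 95, 96, 88, 86, 88, 47]
Place pivot at 1: [39, 47, 95, 96, 88, 86, 88, 50]

Partitioned: [39, 47, 95, 96, 88, 86, 88, 50]


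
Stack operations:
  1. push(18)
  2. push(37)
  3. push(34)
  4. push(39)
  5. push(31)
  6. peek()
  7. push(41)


push(18) -> [18]
push(37) -> [18, 37]
push(34) -> [18, 37, 34]
push(39) -> [18, 37, 34, 39]
push(31) -> [18, 37, 34, 39, 31]
peek()->31
push(41) -> [18, 37, 34, 39, 31, 41]

Final stack: [18, 37, 34, 39, 31, 41]


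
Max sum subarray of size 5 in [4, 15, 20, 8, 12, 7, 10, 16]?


[0:5]: 59
[1:6]: 62
[2:7]: 57
[3:8]: 53

Max: 62 at [1:6]


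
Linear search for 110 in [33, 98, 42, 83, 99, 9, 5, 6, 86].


i=0: 33!=110
i=1: 98!=110
i=2: 42!=110
i=3: 83!=110
i=4: 99!=110
i=5: 9!=110
i=6: 5!=110
i=7: 6!=110
i=8: 86!=110

Not found, 9 comps


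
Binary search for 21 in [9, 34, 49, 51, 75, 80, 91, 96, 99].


Step 1: lo=0, hi=8, mid=4, val=75
Step 2: lo=0, hi=3, mid=1, val=34
Step 3: lo=0, hi=0, mid=0, val=9

Not found


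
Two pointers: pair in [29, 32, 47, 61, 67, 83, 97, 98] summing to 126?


lo=0(29)+hi=7(98)=127
lo=0(29)+hi=6(97)=126

Yes: 29+97=126


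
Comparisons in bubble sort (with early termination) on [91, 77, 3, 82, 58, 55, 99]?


Algorithm: bubble sort (with early termination)
Input: [91, 77, 3, 82, 58, 55, 99]
Sorted: [3, 55, 58, 77, 82, 91, 99]

20


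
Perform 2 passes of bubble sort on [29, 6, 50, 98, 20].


Initial: [29, 6, 50, 98, 20]
Pass 1: [6, 29, 50, 20, 98] (2 swaps)
Pass 2: [6, 29, 20, 50, 98] (1 swaps)

After 2 passes: [6, 29, 20, 50, 98]


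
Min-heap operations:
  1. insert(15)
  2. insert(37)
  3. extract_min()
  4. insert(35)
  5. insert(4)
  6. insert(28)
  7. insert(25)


insert(15) -> [15]
insert(37) -> [15, 37]
extract_min()->15, [37]
insert(35) -> [35, 37]
insert(4) -> [4, 37, 35]
insert(28) -> [4, 28, 35, 37]
insert(25) -> [4, 25, 35, 37, 28]

Final heap: [4, 25, 35, 37, 28]


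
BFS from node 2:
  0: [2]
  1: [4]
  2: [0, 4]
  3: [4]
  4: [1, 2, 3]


Visit 2, enqueue [0, 4]
Visit 0, enqueue []
Visit 4, enqueue [1, 3]
Visit 1, enqueue []
Visit 3, enqueue []

BFS order: [2, 0, 4, 1, 3]


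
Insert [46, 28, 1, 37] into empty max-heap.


Insert 46: [46]
Insert 28: [46, 28]
Insert 1: [46, 28, 1]
Insert 37: [46, 37, 1, 28]

Final heap: [46, 37, 1, 28]


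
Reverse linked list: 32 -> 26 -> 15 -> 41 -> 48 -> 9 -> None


Step 1: curr=32, set curr.next=prev(None) | reversed so far: 32
Step 2: curr=26, set curr.next=prev(32) | reversed so far: 26 -> 32
Step 3: curr=15, set curr.next=prev(26) | reversed so far: 15 -> 26 -> 32
Step 4: curr=41, set curr.next=prev(15) | reversed so far: 41 -> 15 -> 26 -> 32
Step 5: curr=48, set curr.next=prev(41) | reversed so far: 48 -> 41 -> 15 -> 26 -> 32
Step 6: curr=9, set curr.next=prev(48) | reversed so far: 9 -> 48 -> 41 -> 15 -> 26 -> 32

9 -> 48 -> 41 -> 15 -> 26 -> 32 -> None


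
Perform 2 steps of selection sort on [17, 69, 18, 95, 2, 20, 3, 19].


Initial: [17, 69, 18, 95, 2, 20, 3, 19]
Step 1: min=2 at 4
  Swap: [2, 69, 18, 95, 17, 20, 3, 19]
Step 2: min=3 at 6
  Swap: [2, 3, 18, 95, 17, 20, 69, 19]

After 2 steps: [2, 3, 18, 95, 17, 20, 69, 19]


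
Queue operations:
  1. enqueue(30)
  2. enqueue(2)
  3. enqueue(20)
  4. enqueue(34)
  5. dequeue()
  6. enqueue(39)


enqueue(30) -> [30]
enqueue(2) -> [30, 2]
enqueue(20) -> [30, 2, 20]
enqueue(34) -> [30, 2, 20, 34]
dequeue()->30, [2, 20, 34]
enqueue(39) -> [2, 20, 34, 39]

Final queue: [2, 20, 34, 39]


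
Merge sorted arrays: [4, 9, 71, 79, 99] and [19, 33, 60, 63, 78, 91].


Take 4 from A
Take 9 from A
Take 19 from B
Take 33 from B
Take 60 from B
Take 63 from B
Take 71 from A
Take 78 from B
Take 79 from A
Take 91 from B

Merged: [4, 9, 19, 33, 60, 63, 71, 78, 79, 91, 99]


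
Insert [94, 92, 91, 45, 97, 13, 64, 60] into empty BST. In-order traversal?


Insert 94: root
Insert 92: L from 94
Insert 91: L from 94 -> L from 92
Insert 45: L from 94 -> L from 92 -> L from 91
Insert 97: R from 94
Insert 13: L from 94 -> L from 92 -> L from 91 -> L from 45
Insert 64: L from 94 -> L from 92 -> L from 91 -> R from 45
Insert 60: L from 94 -> L from 92 -> L from 91 -> R from 45 -> L from 64

In-order: [13, 45, 60, 64, 91, 92, 94, 97]


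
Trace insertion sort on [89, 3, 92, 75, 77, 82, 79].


Initial: [89, 3, 92, 75, 77, 82, 79]
Insert 3: [3, 89, 92, 75, 77, 82, 79]
Insert 92: [3, 89, 92, 75, 77, 82, 79]
Insert 75: [3, 75, 89, 92, 77, 82, 79]
Insert 77: [3, 75, 77, 89, 92, 82, 79]
Insert 82: [3, 75, 77, 82, 89, 92, 79]
Insert 79: [3, 75, 77, 79, 82, 89, 92]

Sorted: [3, 75, 77, 79, 82, 89, 92]


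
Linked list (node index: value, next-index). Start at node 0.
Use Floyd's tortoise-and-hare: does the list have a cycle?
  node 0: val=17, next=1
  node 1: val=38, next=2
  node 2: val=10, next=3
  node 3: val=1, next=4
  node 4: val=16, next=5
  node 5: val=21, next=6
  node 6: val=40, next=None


Floyd's tortoise (slow, +1) and hare (fast, +2):
  init: slow=0, fast=0
  step 1: slow=1, fast=2
  step 2: slow=2, fast=4
  step 3: slow=3, fast=6
  step 4: fast -> None, no cycle

Cycle: no


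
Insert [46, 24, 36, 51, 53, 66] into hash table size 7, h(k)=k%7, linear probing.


Insert 46: h=4 -> slot 4
Insert 24: h=3 -> slot 3
Insert 36: h=1 -> slot 1
Insert 51: h=2 -> slot 2
Insert 53: h=4, 1 probes -> slot 5
Insert 66: h=3, 3 probes -> slot 6

Table: [None, 36, 51, 24, 46, 53, 66]


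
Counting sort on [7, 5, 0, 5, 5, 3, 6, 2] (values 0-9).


Input: [7, 5, 0, 5, 5, 3, 6, 2]
Counts: [1, 0, 1, 1, 0, 3, 1, 1, 0, 0]

Sorted: [0, 2, 3, 5, 5, 5, 6, 7]


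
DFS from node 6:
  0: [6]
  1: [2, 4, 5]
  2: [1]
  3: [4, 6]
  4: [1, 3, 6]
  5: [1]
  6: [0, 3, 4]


Visit 6, push [4, 3, 0]
Visit 0, push []
Visit 3, push [4]
Visit 4, push [1]
Visit 1, push [5, 2]
Visit 2, push []
Visit 5, push []

DFS order: [6, 0, 3, 4, 1, 2, 5]


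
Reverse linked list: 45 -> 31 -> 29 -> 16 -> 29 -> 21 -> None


Step 1: curr=45, set curr.next=prev(None) | reversed so far: 45
Step 2: curr=31, set curr.next=prev(45) | reversed so far: 31 -> 45
Step 3: curr=29, set curr.next=prev(31) | reversed so far: 29 -> 31 -> 45
Step 4: curr=16, set curr.next=prev(29) | reversed so far: 16 -> 29 -> 31 -> 45
Step 5: curr=29, set curr.next=prev(16) | reversed so far: 29 -> 16 -> 29 -> 31 -> 45
Step 6: curr=21, set curr.next=prev(29) | reversed so far: 21 -> 29 -> 16 -> 29 -> 31 -> 45

21 -> 29 -> 16 -> 29 -> 31 -> 45 -> None


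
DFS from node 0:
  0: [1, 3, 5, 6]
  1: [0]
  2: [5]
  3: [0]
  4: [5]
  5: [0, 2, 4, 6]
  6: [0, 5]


Visit 0, push [6, 5, 3, 1]
Visit 1, push []
Visit 3, push []
Visit 5, push [6, 4, 2]
Visit 2, push []
Visit 4, push []
Visit 6, push []

DFS order: [0, 1, 3, 5, 2, 4, 6]


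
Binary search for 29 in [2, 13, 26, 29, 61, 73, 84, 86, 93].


Step 1: lo=0, hi=8, mid=4, val=61
Step 2: lo=0, hi=3, mid=1, val=13
Step 3: lo=2, hi=3, mid=2, val=26
Step 4: lo=3, hi=3, mid=3, val=29

Found at index 3


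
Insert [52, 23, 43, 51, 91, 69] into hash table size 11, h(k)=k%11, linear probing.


Insert 52: h=8 -> slot 8
Insert 23: h=1 -> slot 1
Insert 43: h=10 -> slot 10
Insert 51: h=7 -> slot 7
Insert 91: h=3 -> slot 3
Insert 69: h=3, 1 probes -> slot 4

Table: [None, 23, None, 91, 69, None, None, 51, 52, None, 43]


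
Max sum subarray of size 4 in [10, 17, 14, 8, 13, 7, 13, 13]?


[0:4]: 49
[1:5]: 52
[2:6]: 42
[3:7]: 41
[4:8]: 46

Max: 52 at [1:5]


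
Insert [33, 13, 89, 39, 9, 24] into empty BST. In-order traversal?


Insert 33: root
Insert 13: L from 33
Insert 89: R from 33
Insert 39: R from 33 -> L from 89
Insert 9: L from 33 -> L from 13
Insert 24: L from 33 -> R from 13

In-order: [9, 13, 24, 33, 39, 89]


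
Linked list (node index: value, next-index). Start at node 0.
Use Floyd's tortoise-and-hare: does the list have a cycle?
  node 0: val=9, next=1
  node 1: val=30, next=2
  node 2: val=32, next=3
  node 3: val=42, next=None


Floyd's tortoise (slow, +1) and hare (fast, +2):
  init: slow=0, fast=0
  step 1: slow=1, fast=2
  step 2: fast 2->3->None, no cycle

Cycle: no


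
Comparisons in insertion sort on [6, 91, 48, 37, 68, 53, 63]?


Algorithm: insertion sort
Input: [6, 91, 48, 37, 68, 53, 63]
Sorted: [6, 37, 48, 53, 63, 68, 91]

14


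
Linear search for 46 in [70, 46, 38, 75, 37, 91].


i=0: 70!=46
i=1: 46==46 found!

Found at 1, 2 comps


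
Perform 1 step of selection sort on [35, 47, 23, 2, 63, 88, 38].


Initial: [35, 47, 23, 2, 63, 88, 38]
Step 1: min=2 at 3
  Swap: [2, 47, 23, 35, 63, 88, 38]

After 1 step: [2, 47, 23, 35, 63, 88, 38]


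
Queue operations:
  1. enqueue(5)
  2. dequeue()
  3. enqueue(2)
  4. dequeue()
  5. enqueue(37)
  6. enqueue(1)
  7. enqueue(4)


enqueue(5) -> [5]
dequeue()->5, []
enqueue(2) -> [2]
dequeue()->2, []
enqueue(37) -> [37]
enqueue(1) -> [37, 1]
enqueue(4) -> [37, 1, 4]

Final queue: [37, 1, 4]


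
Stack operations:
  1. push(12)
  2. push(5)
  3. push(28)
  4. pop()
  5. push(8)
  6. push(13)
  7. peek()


push(12) -> [12]
push(5) -> [12, 5]
push(28) -> [12, 5, 28]
pop()->28, [12, 5]
push(8) -> [12, 5, 8]
push(13) -> [12, 5, 8, 13]
peek()->13

Final stack: [12, 5, 8, 13]


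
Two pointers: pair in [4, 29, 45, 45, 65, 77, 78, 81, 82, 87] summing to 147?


lo=0(4)+hi=9(87)=91
lo=1(29)+hi=9(87)=116
lo=2(45)+hi=9(87)=132
lo=3(45)+hi=9(87)=132
lo=4(65)+hi=9(87)=152
lo=4(65)+hi=8(82)=147

Yes: 65+82=147


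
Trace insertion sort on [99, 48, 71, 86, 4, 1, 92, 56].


Initial: [99, 48, 71, 86, 4, 1, 92, 56]
Insert 48: [48, 99, 71, 86, 4, 1, 92, 56]
Insert 71: [48, 71, 99, 86, 4, 1, 92, 56]
Insert 86: [48, 71, 86, 99, 4, 1, 92, 56]
Insert 4: [4, 48, 71, 86, 99, 1, 92, 56]
Insert 1: [1, 4, 48, 71, 86, 99, 92, 56]
Insert 92: [1, 4, 48, 71, 86, 92, 99, 56]
Insert 56: [1, 4, 48, 56, 71, 86, 92, 99]

Sorted: [1, 4, 48, 56, 71, 86, 92, 99]


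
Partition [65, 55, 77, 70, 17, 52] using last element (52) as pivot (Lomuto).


Pivot: 52
  17 <= 52: swap -> [17, 55, 77, 70, 65, 52]
Place pivot at 1: [17, 52, 77, 70, 65, 55]

Partitioned: [17, 52, 77, 70, 65, 55]


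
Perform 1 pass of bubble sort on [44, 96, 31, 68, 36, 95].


Initial: [44, 96, 31, 68, 36, 95]
Pass 1: [44, 31, 68, 36, 95, 96] (4 swaps)

After 1 pass: [44, 31, 68, 36, 95, 96]


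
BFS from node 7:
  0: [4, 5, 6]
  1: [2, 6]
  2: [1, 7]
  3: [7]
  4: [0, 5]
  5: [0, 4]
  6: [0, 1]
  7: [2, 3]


Visit 7, enqueue [2, 3]
Visit 2, enqueue [1]
Visit 3, enqueue []
Visit 1, enqueue [6]
Visit 6, enqueue [0]
Visit 0, enqueue [4, 5]
Visit 4, enqueue []
Visit 5, enqueue []

BFS order: [7, 2, 3, 1, 6, 0, 4, 5]
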